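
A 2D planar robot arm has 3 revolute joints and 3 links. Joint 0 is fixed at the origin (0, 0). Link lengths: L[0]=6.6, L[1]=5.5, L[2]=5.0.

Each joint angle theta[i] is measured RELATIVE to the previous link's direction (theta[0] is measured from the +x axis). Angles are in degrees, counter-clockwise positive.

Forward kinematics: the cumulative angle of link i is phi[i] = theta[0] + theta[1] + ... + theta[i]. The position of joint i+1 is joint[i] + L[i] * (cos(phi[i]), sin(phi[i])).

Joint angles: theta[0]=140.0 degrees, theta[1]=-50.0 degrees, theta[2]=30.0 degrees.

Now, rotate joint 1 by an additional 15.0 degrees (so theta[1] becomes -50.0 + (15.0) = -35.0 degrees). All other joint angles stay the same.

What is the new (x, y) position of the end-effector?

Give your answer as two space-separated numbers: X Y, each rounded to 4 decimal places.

Answer: -10.0149 13.0905

Derivation:
joint[0] = (0.0000, 0.0000)  (base)
link 0: phi[0] = 140 = 140 deg
  cos(140 deg) = -0.7660, sin(140 deg) = 0.6428
  joint[1] = (0.0000, 0.0000) + 6.6 * (-0.7660, 0.6428) = (0.0000 + -5.0559, 0.0000 + 4.2424) = (-5.0559, 4.2424)
link 1: phi[1] = 140 + -35 = 105 deg
  cos(105 deg) = -0.2588, sin(105 deg) = 0.9659
  joint[2] = (-5.0559, 4.2424) + 5.5 * (-0.2588, 0.9659) = (-5.0559 + -1.4235, 4.2424 + 5.3126) = (-6.4794, 9.5550)
link 2: phi[2] = 140 + -35 + 30 = 135 deg
  cos(135 deg) = -0.7071, sin(135 deg) = 0.7071
  joint[3] = (-6.4794, 9.5550) + 5 * (-0.7071, 0.7071) = (-6.4794 + -3.5355, 9.5550 + 3.5355) = (-10.0149, 13.0905)
End effector: (-10.0149, 13.0905)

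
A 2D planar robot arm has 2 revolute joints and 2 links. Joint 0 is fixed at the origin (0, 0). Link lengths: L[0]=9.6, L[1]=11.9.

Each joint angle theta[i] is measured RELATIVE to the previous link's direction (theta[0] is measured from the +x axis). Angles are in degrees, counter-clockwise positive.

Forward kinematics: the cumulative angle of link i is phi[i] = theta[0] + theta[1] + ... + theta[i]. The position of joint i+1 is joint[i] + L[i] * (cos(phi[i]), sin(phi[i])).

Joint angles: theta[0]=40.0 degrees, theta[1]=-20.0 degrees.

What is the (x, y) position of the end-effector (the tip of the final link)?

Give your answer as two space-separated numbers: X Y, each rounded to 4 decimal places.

Answer: 18.5364 10.2408

Derivation:
joint[0] = (0.0000, 0.0000)  (base)
link 0: phi[0] = 40 = 40 deg
  cos(40 deg) = 0.7660, sin(40 deg) = 0.6428
  joint[1] = (0.0000, 0.0000) + 9.6 * (0.7660, 0.6428) = (0.0000 + 7.3540, 0.0000 + 6.1708) = (7.3540, 6.1708)
link 1: phi[1] = 40 + -20 = 20 deg
  cos(20 deg) = 0.9397, sin(20 deg) = 0.3420
  joint[2] = (7.3540, 6.1708) + 11.9 * (0.9397, 0.3420) = (7.3540 + 11.1823, 6.1708 + 4.0700) = (18.5364, 10.2408)
End effector: (18.5364, 10.2408)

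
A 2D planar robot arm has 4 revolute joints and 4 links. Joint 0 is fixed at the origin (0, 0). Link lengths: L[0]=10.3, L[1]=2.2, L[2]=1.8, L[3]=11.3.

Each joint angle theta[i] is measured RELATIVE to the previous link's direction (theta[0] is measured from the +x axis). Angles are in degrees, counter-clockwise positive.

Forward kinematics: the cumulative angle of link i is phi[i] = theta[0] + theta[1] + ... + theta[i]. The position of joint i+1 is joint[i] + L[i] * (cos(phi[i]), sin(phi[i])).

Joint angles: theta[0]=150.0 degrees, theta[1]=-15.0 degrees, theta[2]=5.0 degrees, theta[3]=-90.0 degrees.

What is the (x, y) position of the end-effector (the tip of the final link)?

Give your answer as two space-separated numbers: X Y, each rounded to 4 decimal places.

joint[0] = (0.0000, 0.0000)  (base)
link 0: phi[0] = 150 = 150 deg
  cos(150 deg) = -0.8660, sin(150 deg) = 0.5000
  joint[1] = (0.0000, 0.0000) + 10.3 * (-0.8660, 0.5000) = (0.0000 + -8.9201, 0.0000 + 5.1500) = (-8.9201, 5.1500)
link 1: phi[1] = 150 + -15 = 135 deg
  cos(135 deg) = -0.7071, sin(135 deg) = 0.7071
  joint[2] = (-8.9201, 5.1500) + 2.2 * (-0.7071, 0.7071) = (-8.9201 + -1.5556, 5.1500 + 1.5556) = (-10.4757, 6.7056)
link 2: phi[2] = 150 + -15 + 5 = 140 deg
  cos(140 deg) = -0.7660, sin(140 deg) = 0.6428
  joint[3] = (-10.4757, 6.7056) + 1.8 * (-0.7660, 0.6428) = (-10.4757 + -1.3789, 6.7056 + 1.1570) = (-11.8546, 7.8627)
link 3: phi[3] = 150 + -15 + 5 + -90 = 50 deg
  cos(50 deg) = 0.6428, sin(50 deg) = 0.7660
  joint[4] = (-11.8546, 7.8627) + 11.3 * (0.6428, 0.7660) = (-11.8546 + 7.2635, 7.8627 + 8.6563) = (-4.5911, 16.5190)
End effector: (-4.5911, 16.5190)

Answer: -4.5911 16.5190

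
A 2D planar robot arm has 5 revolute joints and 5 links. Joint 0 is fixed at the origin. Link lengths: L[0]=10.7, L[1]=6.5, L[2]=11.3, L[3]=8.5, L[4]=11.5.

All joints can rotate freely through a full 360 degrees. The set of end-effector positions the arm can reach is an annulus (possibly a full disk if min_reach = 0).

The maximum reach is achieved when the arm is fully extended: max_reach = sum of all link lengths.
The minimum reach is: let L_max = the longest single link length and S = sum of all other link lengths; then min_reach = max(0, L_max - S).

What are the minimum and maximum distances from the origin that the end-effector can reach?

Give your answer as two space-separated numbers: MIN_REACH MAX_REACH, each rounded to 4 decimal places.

Link lengths: [10.7, 6.5, 11.3, 8.5, 11.5]
max_reach = 10.7 + 6.5 + 11.3 + 8.5 + 11.5 = 48.5
L_max = max([10.7, 6.5, 11.3, 8.5, 11.5]) = 11.5
S (sum of others) = 48.5 - 11.5 = 37
min_reach = max(0, 11.5 - 37) = max(0, -25.5) = 0

Answer: 0.0000 48.5000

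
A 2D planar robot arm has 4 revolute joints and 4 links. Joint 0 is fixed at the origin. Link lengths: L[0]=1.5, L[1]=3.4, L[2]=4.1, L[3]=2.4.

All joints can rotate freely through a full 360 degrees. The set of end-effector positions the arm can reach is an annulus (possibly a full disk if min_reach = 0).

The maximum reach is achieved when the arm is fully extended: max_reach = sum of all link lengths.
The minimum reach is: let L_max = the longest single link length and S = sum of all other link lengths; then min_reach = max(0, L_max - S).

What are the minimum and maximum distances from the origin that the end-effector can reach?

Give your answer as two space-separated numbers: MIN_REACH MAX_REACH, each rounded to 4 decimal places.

Answer: 0.0000 11.4000

Derivation:
Link lengths: [1.5, 3.4, 4.1, 2.4]
max_reach = 1.5 + 3.4 + 4.1 + 2.4 = 11.4
L_max = max([1.5, 3.4, 4.1, 2.4]) = 4.1
S (sum of others) = 11.4 - 4.1 = 7.3
min_reach = max(0, 4.1 - 7.3) = max(0, -3.2) = 0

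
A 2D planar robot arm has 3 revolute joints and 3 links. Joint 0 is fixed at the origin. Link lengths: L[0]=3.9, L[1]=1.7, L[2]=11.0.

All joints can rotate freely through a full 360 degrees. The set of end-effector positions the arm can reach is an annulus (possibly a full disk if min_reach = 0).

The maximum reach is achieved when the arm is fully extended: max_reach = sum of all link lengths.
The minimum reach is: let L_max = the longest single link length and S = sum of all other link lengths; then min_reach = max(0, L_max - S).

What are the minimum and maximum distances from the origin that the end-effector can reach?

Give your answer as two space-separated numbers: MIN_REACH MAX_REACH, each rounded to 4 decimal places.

Link lengths: [3.9, 1.7, 11.0]
max_reach = 3.9 + 1.7 + 11 = 16.6
L_max = max([3.9, 1.7, 11.0]) = 11
S (sum of others) = 16.6 - 11 = 5.6
min_reach = max(0, 11 - 5.6) = max(0, 5.4) = 5.4

Answer: 5.4000 16.6000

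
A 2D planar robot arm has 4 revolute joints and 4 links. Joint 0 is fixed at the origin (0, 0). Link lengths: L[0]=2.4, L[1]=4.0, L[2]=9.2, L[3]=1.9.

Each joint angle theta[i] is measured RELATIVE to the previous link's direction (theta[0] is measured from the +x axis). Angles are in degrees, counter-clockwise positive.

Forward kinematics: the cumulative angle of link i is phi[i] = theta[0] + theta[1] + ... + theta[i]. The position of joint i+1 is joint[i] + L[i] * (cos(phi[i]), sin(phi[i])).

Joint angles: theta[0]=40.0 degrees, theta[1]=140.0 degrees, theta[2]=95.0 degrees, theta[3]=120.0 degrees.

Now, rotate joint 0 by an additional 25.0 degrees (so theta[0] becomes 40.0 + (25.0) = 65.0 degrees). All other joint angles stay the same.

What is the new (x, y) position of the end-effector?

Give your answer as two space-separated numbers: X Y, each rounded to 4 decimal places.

Answer: 2.9391 -5.8373

Derivation:
joint[0] = (0.0000, 0.0000)  (base)
link 0: phi[0] = 65 = 65 deg
  cos(65 deg) = 0.4226, sin(65 deg) = 0.9063
  joint[1] = (0.0000, 0.0000) + 2.4 * (0.4226, 0.9063) = (0.0000 + 1.0143, 0.0000 + 2.1751) = (1.0143, 2.1751)
link 1: phi[1] = 65 + 140 = 205 deg
  cos(205 deg) = -0.9063, sin(205 deg) = -0.4226
  joint[2] = (1.0143, 2.1751) + 4 * (-0.9063, -0.4226) = (1.0143 + -3.6252, 2.1751 + -1.6905) = (-2.6109, 0.4847)
link 2: phi[2] = 65 + 140 + 95 = 300 deg
  cos(300 deg) = 0.5000, sin(300 deg) = -0.8660
  joint[3] = (-2.6109, 0.4847) + 9.2 * (0.5000, -0.8660) = (-2.6109 + 4.6000, 0.4847 + -7.9674) = (1.9891, -7.4828)
link 3: phi[3] = 65 + 140 + 95 + 120 = 420 deg
  cos(420 deg) = 0.5000, sin(420 deg) = 0.8660
  joint[4] = (1.9891, -7.4828) + 1.9 * (0.5000, 0.8660) = (1.9891 + 0.9500, -7.4828 + 1.6454) = (2.9391, -5.8373)
End effector: (2.9391, -5.8373)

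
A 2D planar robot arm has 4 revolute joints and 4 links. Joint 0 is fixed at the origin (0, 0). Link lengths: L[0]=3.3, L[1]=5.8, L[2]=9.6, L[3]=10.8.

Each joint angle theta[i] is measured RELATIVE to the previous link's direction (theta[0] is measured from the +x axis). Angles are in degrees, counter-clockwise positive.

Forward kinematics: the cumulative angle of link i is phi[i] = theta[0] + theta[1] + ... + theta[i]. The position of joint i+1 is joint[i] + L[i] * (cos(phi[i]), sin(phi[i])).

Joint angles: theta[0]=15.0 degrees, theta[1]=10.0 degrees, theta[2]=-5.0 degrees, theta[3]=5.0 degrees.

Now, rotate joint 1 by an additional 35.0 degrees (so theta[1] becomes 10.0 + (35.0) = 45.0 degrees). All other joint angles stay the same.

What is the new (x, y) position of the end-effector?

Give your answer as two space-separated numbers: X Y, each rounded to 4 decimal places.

joint[0] = (0.0000, 0.0000)  (base)
link 0: phi[0] = 15 = 15 deg
  cos(15 deg) = 0.9659, sin(15 deg) = 0.2588
  joint[1] = (0.0000, 0.0000) + 3.3 * (0.9659, 0.2588) = (0.0000 + 3.1876, 0.0000 + 0.8541) = (3.1876, 0.8541)
link 1: phi[1] = 15 + 45 = 60 deg
  cos(60 deg) = 0.5000, sin(60 deg) = 0.8660
  joint[2] = (3.1876, 0.8541) + 5.8 * (0.5000, 0.8660) = (3.1876 + 2.9000, 0.8541 + 5.0229) = (6.0876, 5.8771)
link 2: phi[2] = 15 + 45 + -5 = 55 deg
  cos(55 deg) = 0.5736, sin(55 deg) = 0.8192
  joint[3] = (6.0876, 5.8771) + 9.6 * (0.5736, 0.8192) = (6.0876 + 5.5063, 5.8771 + 7.8639) = (11.5939, 13.7409)
link 3: phi[3] = 15 + 45 + -5 + 5 = 60 deg
  cos(60 deg) = 0.5000, sin(60 deg) = 0.8660
  joint[4] = (11.5939, 13.7409) + 10.8 * (0.5000, 0.8660) = (11.5939 + 5.4000, 13.7409 + 9.3531) = (16.9939, 23.0940)
End effector: (16.9939, 23.0940)

Answer: 16.9939 23.0940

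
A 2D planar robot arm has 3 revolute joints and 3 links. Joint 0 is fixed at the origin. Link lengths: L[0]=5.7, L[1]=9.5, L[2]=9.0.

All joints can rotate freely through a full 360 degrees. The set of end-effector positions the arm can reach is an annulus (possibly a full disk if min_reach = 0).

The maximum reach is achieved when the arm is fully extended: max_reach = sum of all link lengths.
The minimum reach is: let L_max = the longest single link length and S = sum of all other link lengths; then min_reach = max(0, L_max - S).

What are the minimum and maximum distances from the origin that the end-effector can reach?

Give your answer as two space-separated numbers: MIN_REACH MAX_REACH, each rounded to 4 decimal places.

Answer: 0.0000 24.2000

Derivation:
Link lengths: [5.7, 9.5, 9.0]
max_reach = 5.7 + 9.5 + 9 = 24.2
L_max = max([5.7, 9.5, 9.0]) = 9.5
S (sum of others) = 24.2 - 9.5 = 14.7
min_reach = max(0, 9.5 - 14.7) = max(0, -5.2) = 0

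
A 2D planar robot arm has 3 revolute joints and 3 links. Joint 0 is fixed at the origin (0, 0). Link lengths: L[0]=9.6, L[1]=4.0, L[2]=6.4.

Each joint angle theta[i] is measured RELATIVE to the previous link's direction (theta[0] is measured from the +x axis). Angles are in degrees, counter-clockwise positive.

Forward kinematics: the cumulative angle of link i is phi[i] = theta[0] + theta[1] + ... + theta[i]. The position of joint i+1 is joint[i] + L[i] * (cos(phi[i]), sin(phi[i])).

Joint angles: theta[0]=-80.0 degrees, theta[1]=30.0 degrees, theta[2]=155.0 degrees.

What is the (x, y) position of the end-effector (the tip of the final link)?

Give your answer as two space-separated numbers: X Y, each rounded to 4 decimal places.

joint[0] = (0.0000, 0.0000)  (base)
link 0: phi[0] = -80 = -80 deg
  cos(-80 deg) = 0.1736, sin(-80 deg) = -0.9848
  joint[1] = (0.0000, 0.0000) + 9.6 * (0.1736, -0.9848) = (0.0000 + 1.6670, 0.0000 + -9.4542) = (1.6670, -9.4542)
link 1: phi[1] = -80 + 30 = -50 deg
  cos(-50 deg) = 0.6428, sin(-50 deg) = -0.7660
  joint[2] = (1.6670, -9.4542) + 4 * (0.6428, -0.7660) = (1.6670 + 2.5712, -9.4542 + -3.0642) = (4.2382, -12.5183)
link 2: phi[2] = -80 + 30 + 155 = 105 deg
  cos(105 deg) = -0.2588, sin(105 deg) = 0.9659
  joint[3] = (4.2382, -12.5183) + 6.4 * (-0.2588, 0.9659) = (4.2382 + -1.6564, -12.5183 + 6.1819) = (2.5817, -6.3364)
End effector: (2.5817, -6.3364)

Answer: 2.5817 -6.3364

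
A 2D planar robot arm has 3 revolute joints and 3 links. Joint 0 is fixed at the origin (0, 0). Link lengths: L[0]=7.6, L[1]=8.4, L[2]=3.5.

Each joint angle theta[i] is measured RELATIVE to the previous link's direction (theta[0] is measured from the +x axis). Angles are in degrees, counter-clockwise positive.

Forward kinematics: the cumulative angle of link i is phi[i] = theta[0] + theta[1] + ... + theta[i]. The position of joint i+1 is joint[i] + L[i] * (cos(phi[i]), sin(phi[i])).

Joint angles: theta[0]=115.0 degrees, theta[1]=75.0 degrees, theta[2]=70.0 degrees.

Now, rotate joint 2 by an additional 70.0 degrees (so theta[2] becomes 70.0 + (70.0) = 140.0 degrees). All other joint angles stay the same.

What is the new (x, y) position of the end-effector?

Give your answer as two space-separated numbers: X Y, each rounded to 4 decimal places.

Answer: -8.4532 3.6793

Derivation:
joint[0] = (0.0000, 0.0000)  (base)
link 0: phi[0] = 115 = 115 deg
  cos(115 deg) = -0.4226, sin(115 deg) = 0.9063
  joint[1] = (0.0000, 0.0000) + 7.6 * (-0.4226, 0.9063) = (0.0000 + -3.2119, 0.0000 + 6.8879) = (-3.2119, 6.8879)
link 1: phi[1] = 115 + 75 = 190 deg
  cos(190 deg) = -0.9848, sin(190 deg) = -0.1736
  joint[2] = (-3.2119, 6.8879) + 8.4 * (-0.9848, -0.1736) = (-3.2119 + -8.2724, 6.8879 + -1.4586) = (-11.4843, 5.4293)
link 2: phi[2] = 115 + 75 + 140 = 330 deg
  cos(330 deg) = 0.8660, sin(330 deg) = -0.5000
  joint[3] = (-11.4843, 5.4293) + 3.5 * (0.8660, -0.5000) = (-11.4843 + 3.0311, 5.4293 + -1.7500) = (-8.4532, 3.6793)
End effector: (-8.4532, 3.6793)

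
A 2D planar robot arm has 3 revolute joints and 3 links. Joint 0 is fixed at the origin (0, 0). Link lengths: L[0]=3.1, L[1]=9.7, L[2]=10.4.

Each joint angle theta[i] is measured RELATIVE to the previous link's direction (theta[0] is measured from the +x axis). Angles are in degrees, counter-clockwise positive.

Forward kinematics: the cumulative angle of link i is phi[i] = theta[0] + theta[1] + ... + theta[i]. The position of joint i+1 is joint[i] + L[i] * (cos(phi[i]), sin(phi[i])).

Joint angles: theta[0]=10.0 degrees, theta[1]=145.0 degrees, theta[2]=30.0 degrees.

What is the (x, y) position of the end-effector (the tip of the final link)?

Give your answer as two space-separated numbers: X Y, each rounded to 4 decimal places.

joint[0] = (0.0000, 0.0000)  (base)
link 0: phi[0] = 10 = 10 deg
  cos(10 deg) = 0.9848, sin(10 deg) = 0.1736
  joint[1] = (0.0000, 0.0000) + 3.1 * (0.9848, 0.1736) = (0.0000 + 3.0529, 0.0000 + 0.5383) = (3.0529, 0.5383)
link 1: phi[1] = 10 + 145 = 155 deg
  cos(155 deg) = -0.9063, sin(155 deg) = 0.4226
  joint[2] = (3.0529, 0.5383) + 9.7 * (-0.9063, 0.4226) = (3.0529 + -8.7912, 0.5383 + 4.0994) = (-5.7383, 4.6377)
link 2: phi[2] = 10 + 145 + 30 = 185 deg
  cos(185 deg) = -0.9962, sin(185 deg) = -0.0872
  joint[3] = (-5.7383, 4.6377) + 10.4 * (-0.9962, -0.0872) = (-5.7383 + -10.3604, 4.6377 + -0.9064) = (-16.0987, 3.7313)
End effector: (-16.0987, 3.7313)

Answer: -16.0987 3.7313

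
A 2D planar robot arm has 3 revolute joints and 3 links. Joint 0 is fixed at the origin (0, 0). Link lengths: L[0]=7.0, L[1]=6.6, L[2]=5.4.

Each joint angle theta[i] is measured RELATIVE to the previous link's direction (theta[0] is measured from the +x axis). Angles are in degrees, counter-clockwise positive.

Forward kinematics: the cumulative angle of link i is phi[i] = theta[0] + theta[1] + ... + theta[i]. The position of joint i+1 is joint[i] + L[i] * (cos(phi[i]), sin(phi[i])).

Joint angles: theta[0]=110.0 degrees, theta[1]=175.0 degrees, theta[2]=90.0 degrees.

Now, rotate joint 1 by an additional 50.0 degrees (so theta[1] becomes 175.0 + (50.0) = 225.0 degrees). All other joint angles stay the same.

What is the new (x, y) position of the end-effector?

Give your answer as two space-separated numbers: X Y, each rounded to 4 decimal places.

Answer: 5.8696 8.6826

Derivation:
joint[0] = (0.0000, 0.0000)  (base)
link 0: phi[0] = 110 = 110 deg
  cos(110 deg) = -0.3420, sin(110 deg) = 0.9397
  joint[1] = (0.0000, 0.0000) + 7 * (-0.3420, 0.9397) = (0.0000 + -2.3941, 0.0000 + 6.5778) = (-2.3941, 6.5778)
link 1: phi[1] = 110 + 225 = 335 deg
  cos(335 deg) = 0.9063, sin(335 deg) = -0.4226
  joint[2] = (-2.3941, 6.5778) + 6.6 * (0.9063, -0.4226) = (-2.3941 + 5.9816, 6.5778 + -2.7893) = (3.5875, 3.7886)
link 2: phi[2] = 110 + 225 + 90 = 425 deg
  cos(425 deg) = 0.4226, sin(425 deg) = 0.9063
  joint[3] = (3.5875, 3.7886) + 5.4 * (0.4226, 0.9063) = (3.5875 + 2.2821, 3.7886 + 4.8941) = (5.8696, 8.6826)
End effector: (5.8696, 8.6826)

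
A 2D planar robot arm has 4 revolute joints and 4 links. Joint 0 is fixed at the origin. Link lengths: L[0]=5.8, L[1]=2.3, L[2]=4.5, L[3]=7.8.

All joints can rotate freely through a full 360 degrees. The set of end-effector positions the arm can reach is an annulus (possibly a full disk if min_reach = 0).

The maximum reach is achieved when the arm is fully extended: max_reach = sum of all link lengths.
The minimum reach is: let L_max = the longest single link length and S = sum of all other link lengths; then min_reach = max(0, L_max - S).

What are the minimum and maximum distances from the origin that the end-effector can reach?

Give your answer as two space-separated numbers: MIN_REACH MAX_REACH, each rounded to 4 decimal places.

Link lengths: [5.8, 2.3, 4.5, 7.8]
max_reach = 5.8 + 2.3 + 4.5 + 7.8 = 20.4
L_max = max([5.8, 2.3, 4.5, 7.8]) = 7.8
S (sum of others) = 20.4 - 7.8 = 12.6
min_reach = max(0, 7.8 - 12.6) = max(0, -4.8) = 0

Answer: 0.0000 20.4000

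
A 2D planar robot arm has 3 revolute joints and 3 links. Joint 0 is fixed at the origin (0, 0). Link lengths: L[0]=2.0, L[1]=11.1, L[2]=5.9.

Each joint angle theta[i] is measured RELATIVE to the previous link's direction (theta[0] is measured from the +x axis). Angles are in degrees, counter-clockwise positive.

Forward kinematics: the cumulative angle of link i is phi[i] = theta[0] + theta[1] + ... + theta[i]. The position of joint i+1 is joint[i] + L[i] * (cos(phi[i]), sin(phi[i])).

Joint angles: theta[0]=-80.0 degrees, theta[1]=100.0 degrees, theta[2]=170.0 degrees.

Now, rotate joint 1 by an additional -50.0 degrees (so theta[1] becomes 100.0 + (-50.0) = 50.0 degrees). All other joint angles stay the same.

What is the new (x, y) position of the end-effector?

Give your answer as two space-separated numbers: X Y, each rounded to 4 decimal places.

Answer: 5.4405 -3.7272

Derivation:
joint[0] = (0.0000, 0.0000)  (base)
link 0: phi[0] = -80 = -80 deg
  cos(-80 deg) = 0.1736, sin(-80 deg) = -0.9848
  joint[1] = (0.0000, 0.0000) + 2 * (0.1736, -0.9848) = (0.0000 + 0.3473, 0.0000 + -1.9696) = (0.3473, -1.9696)
link 1: phi[1] = -80 + 50 = -30 deg
  cos(-30 deg) = 0.8660, sin(-30 deg) = -0.5000
  joint[2] = (0.3473, -1.9696) + 11.1 * (0.8660, -0.5000) = (0.3473 + 9.6129, -1.9696 + -5.5500) = (9.9602, -7.5196)
link 2: phi[2] = -80 + 50 + 170 = 140 deg
  cos(140 deg) = -0.7660, sin(140 deg) = 0.6428
  joint[3] = (9.9602, -7.5196) + 5.9 * (-0.7660, 0.6428) = (9.9602 + -4.5197, -7.5196 + 3.7924) = (5.4405, -3.7272)
End effector: (5.4405, -3.7272)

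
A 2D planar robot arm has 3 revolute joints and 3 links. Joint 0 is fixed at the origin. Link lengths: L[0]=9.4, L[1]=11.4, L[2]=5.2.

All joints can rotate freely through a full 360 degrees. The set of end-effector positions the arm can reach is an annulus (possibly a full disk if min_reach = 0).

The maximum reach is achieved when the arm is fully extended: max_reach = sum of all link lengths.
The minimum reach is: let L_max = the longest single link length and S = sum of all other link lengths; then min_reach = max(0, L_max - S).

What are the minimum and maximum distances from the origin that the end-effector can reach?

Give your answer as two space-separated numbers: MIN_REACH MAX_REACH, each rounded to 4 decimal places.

Answer: 0.0000 26.0000

Derivation:
Link lengths: [9.4, 11.4, 5.2]
max_reach = 9.4 + 11.4 + 5.2 = 26
L_max = max([9.4, 11.4, 5.2]) = 11.4
S (sum of others) = 26 - 11.4 = 14.6
min_reach = max(0, 11.4 - 14.6) = max(0, -3.2) = 0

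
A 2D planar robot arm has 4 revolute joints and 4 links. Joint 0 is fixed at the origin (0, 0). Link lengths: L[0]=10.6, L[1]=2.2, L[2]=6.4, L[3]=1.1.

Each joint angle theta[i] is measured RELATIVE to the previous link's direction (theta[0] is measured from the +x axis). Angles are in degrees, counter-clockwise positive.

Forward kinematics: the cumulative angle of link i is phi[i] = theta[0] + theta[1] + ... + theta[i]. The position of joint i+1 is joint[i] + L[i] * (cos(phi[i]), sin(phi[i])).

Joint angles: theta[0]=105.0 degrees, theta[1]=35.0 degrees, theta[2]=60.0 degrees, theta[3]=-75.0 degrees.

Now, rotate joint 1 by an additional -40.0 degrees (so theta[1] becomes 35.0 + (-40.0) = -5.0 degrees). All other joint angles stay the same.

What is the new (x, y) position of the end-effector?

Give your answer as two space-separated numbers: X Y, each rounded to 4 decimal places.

joint[0] = (0.0000, 0.0000)  (base)
link 0: phi[0] = 105 = 105 deg
  cos(105 deg) = -0.2588, sin(105 deg) = 0.9659
  joint[1] = (0.0000, 0.0000) + 10.6 * (-0.2588, 0.9659) = (0.0000 + -2.7435, 0.0000 + 10.2388) = (-2.7435, 10.2388)
link 1: phi[1] = 105 + -5 = 100 deg
  cos(100 deg) = -0.1736, sin(100 deg) = 0.9848
  joint[2] = (-2.7435, 10.2388) + 2.2 * (-0.1736, 0.9848) = (-2.7435 + -0.3820, 10.2388 + 2.1666) = (-3.1255, 12.4054)
link 2: phi[2] = 105 + -5 + 60 = 160 deg
  cos(160 deg) = -0.9397, sin(160 deg) = 0.3420
  joint[3] = (-3.1255, 12.4054) + 6.4 * (-0.9397, 0.3420) = (-3.1255 + -6.0140, 12.4054 + 2.1889) = (-9.1395, 14.5943)
link 3: phi[3] = 105 + -5 + 60 + -75 = 85 deg
  cos(85 deg) = 0.0872, sin(85 deg) = 0.9962
  joint[4] = (-9.1395, 14.5943) + 1.1 * (0.0872, 0.9962) = (-9.1395 + 0.0959, 14.5943 + 1.0958) = (-9.0437, 15.6901)
End effector: (-9.0437, 15.6901)

Answer: -9.0437 15.6901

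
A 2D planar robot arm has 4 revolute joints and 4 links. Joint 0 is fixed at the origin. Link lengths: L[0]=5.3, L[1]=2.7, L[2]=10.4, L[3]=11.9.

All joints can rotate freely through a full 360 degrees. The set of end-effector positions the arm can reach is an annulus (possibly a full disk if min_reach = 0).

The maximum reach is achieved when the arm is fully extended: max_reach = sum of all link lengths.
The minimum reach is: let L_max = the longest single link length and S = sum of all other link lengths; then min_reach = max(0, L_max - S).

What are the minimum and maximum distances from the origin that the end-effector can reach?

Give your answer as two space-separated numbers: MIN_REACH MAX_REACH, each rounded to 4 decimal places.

Link lengths: [5.3, 2.7, 10.4, 11.9]
max_reach = 5.3 + 2.7 + 10.4 + 11.9 = 30.3
L_max = max([5.3, 2.7, 10.4, 11.9]) = 11.9
S (sum of others) = 30.3 - 11.9 = 18.4
min_reach = max(0, 11.9 - 18.4) = max(0, -6.5) = 0

Answer: 0.0000 30.3000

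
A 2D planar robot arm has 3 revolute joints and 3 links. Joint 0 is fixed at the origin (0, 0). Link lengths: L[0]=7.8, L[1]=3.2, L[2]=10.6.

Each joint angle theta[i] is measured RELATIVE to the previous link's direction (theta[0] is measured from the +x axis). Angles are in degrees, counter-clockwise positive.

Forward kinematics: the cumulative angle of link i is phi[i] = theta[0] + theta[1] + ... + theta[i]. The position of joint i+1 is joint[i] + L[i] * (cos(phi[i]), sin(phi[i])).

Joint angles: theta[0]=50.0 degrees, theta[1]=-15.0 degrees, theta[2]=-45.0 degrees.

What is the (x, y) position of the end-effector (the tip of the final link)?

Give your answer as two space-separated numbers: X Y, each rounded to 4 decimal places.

Answer: 18.0740 5.9699

Derivation:
joint[0] = (0.0000, 0.0000)  (base)
link 0: phi[0] = 50 = 50 deg
  cos(50 deg) = 0.6428, sin(50 deg) = 0.7660
  joint[1] = (0.0000, 0.0000) + 7.8 * (0.6428, 0.7660) = (0.0000 + 5.0137, 0.0000 + 5.9751) = (5.0137, 5.9751)
link 1: phi[1] = 50 + -15 = 35 deg
  cos(35 deg) = 0.8192, sin(35 deg) = 0.5736
  joint[2] = (5.0137, 5.9751) + 3.2 * (0.8192, 0.5736) = (5.0137 + 2.6213, 5.9751 + 1.8354) = (7.6350, 7.8106)
link 2: phi[2] = 50 + -15 + -45 = -10 deg
  cos(-10 deg) = 0.9848, sin(-10 deg) = -0.1736
  joint[3] = (7.6350, 7.8106) + 10.6 * (0.9848, -0.1736) = (7.6350 + 10.4390, 7.8106 + -1.8407) = (18.0740, 5.9699)
End effector: (18.0740, 5.9699)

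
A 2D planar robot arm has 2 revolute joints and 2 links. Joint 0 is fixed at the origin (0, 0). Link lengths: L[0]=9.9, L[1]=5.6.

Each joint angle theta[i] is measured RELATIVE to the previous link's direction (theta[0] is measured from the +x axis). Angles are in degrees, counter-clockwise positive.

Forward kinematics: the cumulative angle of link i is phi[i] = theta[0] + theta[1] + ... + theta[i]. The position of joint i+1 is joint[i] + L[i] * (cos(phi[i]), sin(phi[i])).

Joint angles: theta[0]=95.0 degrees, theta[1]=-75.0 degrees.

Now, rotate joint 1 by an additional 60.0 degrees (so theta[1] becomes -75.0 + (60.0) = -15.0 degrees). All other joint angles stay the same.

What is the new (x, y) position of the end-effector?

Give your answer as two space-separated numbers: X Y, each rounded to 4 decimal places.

Answer: 0.1096 15.3773

Derivation:
joint[0] = (0.0000, 0.0000)  (base)
link 0: phi[0] = 95 = 95 deg
  cos(95 deg) = -0.0872, sin(95 deg) = 0.9962
  joint[1] = (0.0000, 0.0000) + 9.9 * (-0.0872, 0.9962) = (0.0000 + -0.8628, 0.0000 + 9.8623) = (-0.8628, 9.8623)
link 1: phi[1] = 95 + -15 = 80 deg
  cos(80 deg) = 0.1736, sin(80 deg) = 0.9848
  joint[2] = (-0.8628, 9.8623) + 5.6 * (0.1736, 0.9848) = (-0.8628 + 0.9724, 9.8623 + 5.5149) = (0.1096, 15.3773)
End effector: (0.1096, 15.3773)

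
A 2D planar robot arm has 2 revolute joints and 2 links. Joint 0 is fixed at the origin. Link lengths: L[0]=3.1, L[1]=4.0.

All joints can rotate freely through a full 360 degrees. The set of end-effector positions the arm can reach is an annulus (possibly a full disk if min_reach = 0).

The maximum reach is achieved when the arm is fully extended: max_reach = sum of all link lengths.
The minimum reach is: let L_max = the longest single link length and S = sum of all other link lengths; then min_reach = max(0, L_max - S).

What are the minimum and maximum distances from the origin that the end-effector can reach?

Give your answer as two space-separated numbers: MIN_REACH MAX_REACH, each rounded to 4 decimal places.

Answer: 0.9000 7.1000

Derivation:
Link lengths: [3.1, 4.0]
max_reach = 3.1 + 4 = 7.1
L_max = max([3.1, 4.0]) = 4
S (sum of others) = 7.1 - 4 = 3.1
min_reach = max(0, 4 - 3.1) = max(0, 0.9) = 0.9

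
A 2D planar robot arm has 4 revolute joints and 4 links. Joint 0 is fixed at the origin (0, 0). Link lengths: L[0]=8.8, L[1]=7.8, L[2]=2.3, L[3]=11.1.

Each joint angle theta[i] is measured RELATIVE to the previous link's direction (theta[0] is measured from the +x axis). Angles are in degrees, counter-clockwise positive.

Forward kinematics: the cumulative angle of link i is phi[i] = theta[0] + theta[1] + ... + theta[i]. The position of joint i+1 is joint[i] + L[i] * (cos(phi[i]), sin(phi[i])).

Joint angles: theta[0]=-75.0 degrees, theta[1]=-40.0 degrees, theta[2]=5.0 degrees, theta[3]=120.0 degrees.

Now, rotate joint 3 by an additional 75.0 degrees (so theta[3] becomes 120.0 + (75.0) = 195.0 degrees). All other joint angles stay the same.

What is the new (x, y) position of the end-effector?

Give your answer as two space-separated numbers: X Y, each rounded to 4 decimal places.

joint[0] = (0.0000, 0.0000)  (base)
link 0: phi[0] = -75 = -75 deg
  cos(-75 deg) = 0.2588, sin(-75 deg) = -0.9659
  joint[1] = (0.0000, 0.0000) + 8.8 * (0.2588, -0.9659) = (0.0000 + 2.2776, 0.0000 + -8.5001) = (2.2776, -8.5001)
link 1: phi[1] = -75 + -40 = -115 deg
  cos(-115 deg) = -0.4226, sin(-115 deg) = -0.9063
  joint[2] = (2.2776, -8.5001) + 7.8 * (-0.4226, -0.9063) = (2.2776 + -3.2964, -8.5001 + -7.0692) = (-1.0188, -15.5693)
link 2: phi[2] = -75 + -40 + 5 = -110 deg
  cos(-110 deg) = -0.3420, sin(-110 deg) = -0.9397
  joint[3] = (-1.0188, -15.5693) + 2.3 * (-0.3420, -0.9397) = (-1.0188 + -0.7866, -15.5693 + -2.1613) = (-1.8055, -17.7306)
link 3: phi[3] = -75 + -40 + 5 + 195 = 85 deg
  cos(85 deg) = 0.0872, sin(85 deg) = 0.9962
  joint[4] = (-1.8055, -17.7306) + 11.1 * (0.0872, 0.9962) = (-1.8055 + 0.9674, -17.7306 + 11.0578) = (-0.8380, -6.6729)
End effector: (-0.8380, -6.6729)

Answer: -0.8380 -6.6729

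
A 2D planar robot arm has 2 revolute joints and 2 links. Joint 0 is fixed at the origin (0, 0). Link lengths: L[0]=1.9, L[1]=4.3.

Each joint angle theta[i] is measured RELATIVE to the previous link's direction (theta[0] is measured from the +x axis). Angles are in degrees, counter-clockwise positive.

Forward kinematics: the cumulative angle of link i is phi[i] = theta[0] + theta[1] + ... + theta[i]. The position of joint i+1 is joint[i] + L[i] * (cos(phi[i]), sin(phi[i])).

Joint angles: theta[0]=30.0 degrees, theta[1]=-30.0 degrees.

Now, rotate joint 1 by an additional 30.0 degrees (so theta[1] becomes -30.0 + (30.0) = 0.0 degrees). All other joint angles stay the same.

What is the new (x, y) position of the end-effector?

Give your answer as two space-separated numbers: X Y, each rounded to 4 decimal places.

Answer: 5.3694 3.1000

Derivation:
joint[0] = (0.0000, 0.0000)  (base)
link 0: phi[0] = 30 = 30 deg
  cos(30 deg) = 0.8660, sin(30 deg) = 0.5000
  joint[1] = (0.0000, 0.0000) + 1.9 * (0.8660, 0.5000) = (0.0000 + 1.6454, 0.0000 + 0.9500) = (1.6454, 0.9500)
link 1: phi[1] = 30 + 0 = 30 deg
  cos(30 deg) = 0.8660, sin(30 deg) = 0.5000
  joint[2] = (1.6454, 0.9500) + 4.3 * (0.8660, 0.5000) = (1.6454 + 3.7239, 0.9500 + 2.1500) = (5.3694, 3.1000)
End effector: (5.3694, 3.1000)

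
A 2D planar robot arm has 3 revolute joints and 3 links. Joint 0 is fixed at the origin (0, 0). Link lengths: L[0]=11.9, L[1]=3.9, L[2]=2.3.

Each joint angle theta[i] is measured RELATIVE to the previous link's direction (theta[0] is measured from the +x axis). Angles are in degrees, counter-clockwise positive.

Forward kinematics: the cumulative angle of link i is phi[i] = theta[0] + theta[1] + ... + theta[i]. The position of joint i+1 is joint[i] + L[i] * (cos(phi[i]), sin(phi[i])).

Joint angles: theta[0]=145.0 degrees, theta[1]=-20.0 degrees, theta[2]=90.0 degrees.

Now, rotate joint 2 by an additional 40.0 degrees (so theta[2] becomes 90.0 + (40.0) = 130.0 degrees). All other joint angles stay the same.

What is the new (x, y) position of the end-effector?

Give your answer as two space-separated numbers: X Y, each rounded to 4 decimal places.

joint[0] = (0.0000, 0.0000)  (base)
link 0: phi[0] = 145 = 145 deg
  cos(145 deg) = -0.8192, sin(145 deg) = 0.5736
  joint[1] = (0.0000, 0.0000) + 11.9 * (-0.8192, 0.5736) = (0.0000 + -9.7479, 0.0000 + 6.8256) = (-9.7479, 6.8256)
link 1: phi[1] = 145 + -20 = 125 deg
  cos(125 deg) = -0.5736, sin(125 deg) = 0.8192
  joint[2] = (-9.7479, 6.8256) + 3.9 * (-0.5736, 0.8192) = (-9.7479 + -2.2369, 6.8256 + 3.1947) = (-11.9849, 10.0203)
link 2: phi[2] = 145 + -20 + 130 = 255 deg
  cos(255 deg) = -0.2588, sin(255 deg) = -0.9659
  joint[3] = (-11.9849, 10.0203) + 2.3 * (-0.2588, -0.9659) = (-11.9849 + -0.5953, 10.0203 + -2.2216) = (-12.5801, 7.7986)
End effector: (-12.5801, 7.7986)

Answer: -12.5801 7.7986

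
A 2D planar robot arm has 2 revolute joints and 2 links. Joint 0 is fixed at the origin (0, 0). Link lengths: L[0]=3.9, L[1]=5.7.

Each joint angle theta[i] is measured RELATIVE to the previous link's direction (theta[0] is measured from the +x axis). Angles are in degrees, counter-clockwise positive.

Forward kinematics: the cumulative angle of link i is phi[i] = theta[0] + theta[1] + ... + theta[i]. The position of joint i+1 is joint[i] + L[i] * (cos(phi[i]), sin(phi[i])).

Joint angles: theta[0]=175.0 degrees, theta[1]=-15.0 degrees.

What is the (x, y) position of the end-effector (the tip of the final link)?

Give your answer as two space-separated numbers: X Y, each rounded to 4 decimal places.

Answer: -9.2414 2.2894

Derivation:
joint[0] = (0.0000, 0.0000)  (base)
link 0: phi[0] = 175 = 175 deg
  cos(175 deg) = -0.9962, sin(175 deg) = 0.0872
  joint[1] = (0.0000, 0.0000) + 3.9 * (-0.9962, 0.0872) = (0.0000 + -3.8852, 0.0000 + 0.3399) = (-3.8852, 0.3399)
link 1: phi[1] = 175 + -15 = 160 deg
  cos(160 deg) = -0.9397, sin(160 deg) = 0.3420
  joint[2] = (-3.8852, 0.3399) + 5.7 * (-0.9397, 0.3420) = (-3.8852 + -5.3562, 0.3399 + 1.9495) = (-9.2414, 2.2894)
End effector: (-9.2414, 2.2894)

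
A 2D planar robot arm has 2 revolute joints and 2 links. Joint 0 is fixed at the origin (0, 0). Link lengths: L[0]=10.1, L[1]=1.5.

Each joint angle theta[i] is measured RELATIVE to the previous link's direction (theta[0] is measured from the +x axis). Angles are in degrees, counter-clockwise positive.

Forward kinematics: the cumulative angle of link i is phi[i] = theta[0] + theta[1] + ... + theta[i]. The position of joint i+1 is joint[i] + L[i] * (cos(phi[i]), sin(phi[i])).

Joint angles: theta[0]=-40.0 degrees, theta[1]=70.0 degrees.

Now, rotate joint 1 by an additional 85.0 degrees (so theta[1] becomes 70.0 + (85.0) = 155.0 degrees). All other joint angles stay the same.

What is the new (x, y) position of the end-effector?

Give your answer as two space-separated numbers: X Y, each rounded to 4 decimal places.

Answer: 7.1031 -5.1327

Derivation:
joint[0] = (0.0000, 0.0000)  (base)
link 0: phi[0] = -40 = -40 deg
  cos(-40 deg) = 0.7660, sin(-40 deg) = -0.6428
  joint[1] = (0.0000, 0.0000) + 10.1 * (0.7660, -0.6428) = (0.0000 + 7.7370, 0.0000 + -6.4922) = (7.7370, -6.4922)
link 1: phi[1] = -40 + 155 = 115 deg
  cos(115 deg) = -0.4226, sin(115 deg) = 0.9063
  joint[2] = (7.7370, -6.4922) + 1.5 * (-0.4226, 0.9063) = (7.7370 + -0.6339, -6.4922 + 1.3595) = (7.1031, -5.1327)
End effector: (7.1031, -5.1327)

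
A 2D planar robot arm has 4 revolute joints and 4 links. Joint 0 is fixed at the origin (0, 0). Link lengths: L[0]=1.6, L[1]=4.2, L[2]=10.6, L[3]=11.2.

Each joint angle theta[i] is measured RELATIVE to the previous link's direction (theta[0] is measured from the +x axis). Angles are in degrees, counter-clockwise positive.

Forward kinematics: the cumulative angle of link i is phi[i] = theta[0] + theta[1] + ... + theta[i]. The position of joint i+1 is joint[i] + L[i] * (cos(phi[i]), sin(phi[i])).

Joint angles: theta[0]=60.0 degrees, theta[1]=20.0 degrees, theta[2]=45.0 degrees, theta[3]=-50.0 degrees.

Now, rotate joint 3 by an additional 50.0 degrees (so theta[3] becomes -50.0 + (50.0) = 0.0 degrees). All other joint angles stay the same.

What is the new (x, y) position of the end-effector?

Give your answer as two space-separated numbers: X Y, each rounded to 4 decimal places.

joint[0] = (0.0000, 0.0000)  (base)
link 0: phi[0] = 60 = 60 deg
  cos(60 deg) = 0.5000, sin(60 deg) = 0.8660
  joint[1] = (0.0000, 0.0000) + 1.6 * (0.5000, 0.8660) = (0.0000 + 0.8000, 0.0000 + 1.3856) = (0.8000, 1.3856)
link 1: phi[1] = 60 + 20 = 80 deg
  cos(80 deg) = 0.1736, sin(80 deg) = 0.9848
  joint[2] = (0.8000, 1.3856) + 4.2 * (0.1736, 0.9848) = (0.8000 + 0.7293, 1.3856 + 4.1362) = (1.5293, 5.5218)
link 2: phi[2] = 60 + 20 + 45 = 125 deg
  cos(125 deg) = -0.5736, sin(125 deg) = 0.8192
  joint[3] = (1.5293, 5.5218) + 10.6 * (-0.5736, 0.8192) = (1.5293 + -6.0799, 5.5218 + 8.6830) = (-4.5506, 14.2048)
link 3: phi[3] = 60 + 20 + 45 + 0 = 125 deg
  cos(125 deg) = -0.5736, sin(125 deg) = 0.8192
  joint[4] = (-4.5506, 14.2048) + 11.2 * (-0.5736, 0.8192) = (-4.5506 + -6.4241, 14.2048 + 9.1745) = (-10.9746, 23.3793)
End effector: (-10.9746, 23.3793)

Answer: -10.9746 23.3793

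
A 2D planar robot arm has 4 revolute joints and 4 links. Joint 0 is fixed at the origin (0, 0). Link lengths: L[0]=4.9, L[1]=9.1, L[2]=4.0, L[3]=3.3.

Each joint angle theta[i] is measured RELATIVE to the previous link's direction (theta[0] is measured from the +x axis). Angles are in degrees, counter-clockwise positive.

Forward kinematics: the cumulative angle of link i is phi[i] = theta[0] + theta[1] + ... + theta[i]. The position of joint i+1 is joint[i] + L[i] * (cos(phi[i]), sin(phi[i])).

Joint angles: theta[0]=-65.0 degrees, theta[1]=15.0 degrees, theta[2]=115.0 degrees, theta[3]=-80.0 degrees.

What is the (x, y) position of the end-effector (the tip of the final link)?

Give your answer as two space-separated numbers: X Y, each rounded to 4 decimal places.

joint[0] = (0.0000, 0.0000)  (base)
link 0: phi[0] = -65 = -65 deg
  cos(-65 deg) = 0.4226, sin(-65 deg) = -0.9063
  joint[1] = (0.0000, 0.0000) + 4.9 * (0.4226, -0.9063) = (0.0000 + 2.0708, 0.0000 + -4.4409) = (2.0708, -4.4409)
link 1: phi[1] = -65 + 15 = -50 deg
  cos(-50 deg) = 0.6428, sin(-50 deg) = -0.7660
  joint[2] = (2.0708, -4.4409) + 9.1 * (0.6428, -0.7660) = (2.0708 + 5.8494, -4.4409 + -6.9710) = (7.9202, -11.4119)
link 2: phi[2] = -65 + 15 + 115 = 65 deg
  cos(65 deg) = 0.4226, sin(65 deg) = 0.9063
  joint[3] = (7.9202, -11.4119) + 4 * (0.4226, 0.9063) = (7.9202 + 1.6905, -11.4119 + 3.6252) = (9.6107, -7.7867)
link 3: phi[3] = -65 + 15 + 115 + -80 = -15 deg
  cos(-15 deg) = 0.9659, sin(-15 deg) = -0.2588
  joint[4] = (9.6107, -7.7867) + 3.3 * (0.9659, -0.2588) = (9.6107 + 3.1876, -7.7867 + -0.8541) = (12.7982, -8.6408)
End effector: (12.7982, -8.6408)

Answer: 12.7982 -8.6408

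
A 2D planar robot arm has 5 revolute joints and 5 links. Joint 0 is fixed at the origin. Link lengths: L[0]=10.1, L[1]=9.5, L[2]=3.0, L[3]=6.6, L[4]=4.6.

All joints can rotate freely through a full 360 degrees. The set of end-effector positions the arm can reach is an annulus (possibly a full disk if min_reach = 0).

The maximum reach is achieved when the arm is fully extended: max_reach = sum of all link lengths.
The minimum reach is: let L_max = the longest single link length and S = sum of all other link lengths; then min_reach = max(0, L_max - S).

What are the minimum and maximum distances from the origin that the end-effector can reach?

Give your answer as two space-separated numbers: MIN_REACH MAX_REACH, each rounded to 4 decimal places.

Link lengths: [10.1, 9.5, 3.0, 6.6, 4.6]
max_reach = 10.1 + 9.5 + 3 + 6.6 + 4.6 = 33.8
L_max = max([10.1, 9.5, 3.0, 6.6, 4.6]) = 10.1
S (sum of others) = 33.8 - 10.1 = 23.7
min_reach = max(0, 10.1 - 23.7) = max(0, -13.6) = 0

Answer: 0.0000 33.8000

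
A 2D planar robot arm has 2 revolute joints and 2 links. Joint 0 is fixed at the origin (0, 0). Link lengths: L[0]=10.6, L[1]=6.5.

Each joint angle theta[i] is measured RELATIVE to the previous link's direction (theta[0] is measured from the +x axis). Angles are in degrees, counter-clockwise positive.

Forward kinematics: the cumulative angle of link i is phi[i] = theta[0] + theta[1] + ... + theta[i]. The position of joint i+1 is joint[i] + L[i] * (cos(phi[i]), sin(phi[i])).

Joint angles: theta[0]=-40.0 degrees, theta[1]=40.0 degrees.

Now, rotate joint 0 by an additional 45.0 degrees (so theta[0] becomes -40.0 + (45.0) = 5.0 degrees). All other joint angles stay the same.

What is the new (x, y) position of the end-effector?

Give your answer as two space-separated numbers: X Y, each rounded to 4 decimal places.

Answer: 15.1559 5.5200

Derivation:
joint[0] = (0.0000, 0.0000)  (base)
link 0: phi[0] = 5 = 5 deg
  cos(5 deg) = 0.9962, sin(5 deg) = 0.0872
  joint[1] = (0.0000, 0.0000) + 10.6 * (0.9962, 0.0872) = (0.0000 + 10.5597, 0.0000 + 0.9239) = (10.5597, 0.9239)
link 1: phi[1] = 5 + 40 = 45 deg
  cos(45 deg) = 0.7071, sin(45 deg) = 0.7071
  joint[2] = (10.5597, 0.9239) + 6.5 * (0.7071, 0.7071) = (10.5597 + 4.5962, 0.9239 + 4.5962) = (15.1559, 5.5200)
End effector: (15.1559, 5.5200)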